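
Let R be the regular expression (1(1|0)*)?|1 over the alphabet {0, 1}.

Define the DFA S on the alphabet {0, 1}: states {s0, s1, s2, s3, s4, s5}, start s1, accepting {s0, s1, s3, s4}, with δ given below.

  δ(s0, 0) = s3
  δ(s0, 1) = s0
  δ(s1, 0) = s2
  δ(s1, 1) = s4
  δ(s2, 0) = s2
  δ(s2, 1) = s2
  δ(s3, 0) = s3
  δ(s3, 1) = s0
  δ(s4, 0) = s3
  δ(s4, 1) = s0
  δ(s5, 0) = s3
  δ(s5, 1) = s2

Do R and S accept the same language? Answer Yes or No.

Converting the expression R to a DFA (subset construction, then merging equivalent states) gives the minimal DFA with states {r0, r1, r2}, start state r0, accepting states {r0, r2} and transitions r0: 0→r1, 1→r2; r1: 0→r1, 1→r1; r2: 0→r2, 1→r2.
Exploring the product automaton R × S from the start pair (r0, s1), following both machines on each input symbol, reaches 5 state pairs: (r0, s1), (r1, s2), (r2, s4), (r2, s3), (r2, s0).
R accepts in {r0, r2} and S accepts in {s0, s1, s3, s4}. In every reachable pair the two components are either both accepting — (r0, s1), (r2, s4), (r2, s3), (r2, s0) — or both non-accepting, so no string is accepted by exactly one of the machines: L(R) \ L(S) and L(S) \ L(R) are both empty.
Hence every string is accepted by R iff it is accepted by S, and the two languages coincide.

Yes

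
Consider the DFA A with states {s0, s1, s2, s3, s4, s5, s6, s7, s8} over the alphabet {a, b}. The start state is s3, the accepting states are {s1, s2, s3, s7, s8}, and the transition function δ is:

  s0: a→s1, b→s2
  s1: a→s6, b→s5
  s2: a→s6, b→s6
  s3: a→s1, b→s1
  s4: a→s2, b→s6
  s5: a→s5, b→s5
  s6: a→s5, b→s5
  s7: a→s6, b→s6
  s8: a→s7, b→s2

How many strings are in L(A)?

The useful subgraph on states {s1, s3} is acyclic, so L(A) is finite; the longest accepting path visits 2 useful states, giving maximum string length 1.
Counting accepting paths from s3 by length: 1 of length 0, 2 of length 1. Total 3.

3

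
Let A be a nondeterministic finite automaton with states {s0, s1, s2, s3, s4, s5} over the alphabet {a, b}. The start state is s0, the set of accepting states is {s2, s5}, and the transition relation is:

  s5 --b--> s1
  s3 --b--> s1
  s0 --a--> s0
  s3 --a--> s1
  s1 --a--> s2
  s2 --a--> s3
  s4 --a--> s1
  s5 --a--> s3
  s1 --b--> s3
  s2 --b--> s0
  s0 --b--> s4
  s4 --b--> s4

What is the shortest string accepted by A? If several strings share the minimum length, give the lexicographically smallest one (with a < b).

A breadth-first search from s0 reaches an accepting state first via the path s0 → s4 → s1 → s2 on input baa.
No string of length < 3 is accepted (BFS exhausts all shorter strings without reaching an accepting state), and baa is the lexicographically least accepting string of length 3.

baa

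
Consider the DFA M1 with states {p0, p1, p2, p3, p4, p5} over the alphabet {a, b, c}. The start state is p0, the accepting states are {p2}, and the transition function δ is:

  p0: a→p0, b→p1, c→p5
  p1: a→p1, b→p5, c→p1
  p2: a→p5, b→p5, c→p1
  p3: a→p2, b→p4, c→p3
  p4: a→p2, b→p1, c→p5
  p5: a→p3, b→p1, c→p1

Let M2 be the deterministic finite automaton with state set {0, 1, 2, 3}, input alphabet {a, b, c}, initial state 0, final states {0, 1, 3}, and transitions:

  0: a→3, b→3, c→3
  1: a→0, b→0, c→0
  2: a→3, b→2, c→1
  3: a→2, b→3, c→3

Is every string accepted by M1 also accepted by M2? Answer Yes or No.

No

The string babaa is in L(M1) but not in L(M2).
So L(M1) ⊄ L(M2).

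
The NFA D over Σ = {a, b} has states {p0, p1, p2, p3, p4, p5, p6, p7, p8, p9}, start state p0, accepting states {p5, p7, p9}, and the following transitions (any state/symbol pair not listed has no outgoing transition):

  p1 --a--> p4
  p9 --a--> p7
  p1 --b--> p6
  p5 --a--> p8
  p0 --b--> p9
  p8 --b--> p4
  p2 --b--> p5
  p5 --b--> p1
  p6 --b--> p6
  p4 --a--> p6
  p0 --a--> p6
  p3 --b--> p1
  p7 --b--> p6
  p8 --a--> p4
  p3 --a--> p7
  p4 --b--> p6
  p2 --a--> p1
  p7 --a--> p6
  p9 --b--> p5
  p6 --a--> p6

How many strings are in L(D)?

3

The useful subgraph on states {p0, p5, p7, p9} is acyclic, so L(D) is finite; the longest accepting path visits 3 useful states, giving maximum string length 2.
Counting accepting paths from p0 by length: 1 of length 1, 2 of length 2. Total 3.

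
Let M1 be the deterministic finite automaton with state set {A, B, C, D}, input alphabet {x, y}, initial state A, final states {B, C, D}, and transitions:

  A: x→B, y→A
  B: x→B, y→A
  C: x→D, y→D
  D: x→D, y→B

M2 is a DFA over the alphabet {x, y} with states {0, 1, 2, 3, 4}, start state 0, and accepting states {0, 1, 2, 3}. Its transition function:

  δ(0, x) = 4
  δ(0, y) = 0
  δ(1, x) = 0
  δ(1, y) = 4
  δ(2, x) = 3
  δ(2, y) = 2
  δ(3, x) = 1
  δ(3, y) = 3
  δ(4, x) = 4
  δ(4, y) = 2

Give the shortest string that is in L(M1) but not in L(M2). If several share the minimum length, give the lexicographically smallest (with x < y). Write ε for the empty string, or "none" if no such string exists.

The string x is accepted by M1 but not by M2.
No shorter string lies in the difference, and x is the lexicographically first length-1 string in L(M1) \ L(M2).

x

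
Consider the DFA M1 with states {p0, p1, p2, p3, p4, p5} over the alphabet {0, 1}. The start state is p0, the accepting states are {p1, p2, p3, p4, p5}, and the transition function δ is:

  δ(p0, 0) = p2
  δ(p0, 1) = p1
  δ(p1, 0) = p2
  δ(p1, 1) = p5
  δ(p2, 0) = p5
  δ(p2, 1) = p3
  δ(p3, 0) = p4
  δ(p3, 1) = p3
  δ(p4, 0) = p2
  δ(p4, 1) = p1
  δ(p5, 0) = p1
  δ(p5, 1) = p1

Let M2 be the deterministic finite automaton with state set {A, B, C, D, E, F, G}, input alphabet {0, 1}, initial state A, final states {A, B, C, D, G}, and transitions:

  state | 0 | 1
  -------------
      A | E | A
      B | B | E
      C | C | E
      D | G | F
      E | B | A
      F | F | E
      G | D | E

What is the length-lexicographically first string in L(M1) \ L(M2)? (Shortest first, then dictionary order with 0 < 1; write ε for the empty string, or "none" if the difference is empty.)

The string 0 is accepted by M1 but not by M2.
No shorter string lies in the difference, and 0 is the lexicographically first length-1 string in L(M1) \ L(M2).

0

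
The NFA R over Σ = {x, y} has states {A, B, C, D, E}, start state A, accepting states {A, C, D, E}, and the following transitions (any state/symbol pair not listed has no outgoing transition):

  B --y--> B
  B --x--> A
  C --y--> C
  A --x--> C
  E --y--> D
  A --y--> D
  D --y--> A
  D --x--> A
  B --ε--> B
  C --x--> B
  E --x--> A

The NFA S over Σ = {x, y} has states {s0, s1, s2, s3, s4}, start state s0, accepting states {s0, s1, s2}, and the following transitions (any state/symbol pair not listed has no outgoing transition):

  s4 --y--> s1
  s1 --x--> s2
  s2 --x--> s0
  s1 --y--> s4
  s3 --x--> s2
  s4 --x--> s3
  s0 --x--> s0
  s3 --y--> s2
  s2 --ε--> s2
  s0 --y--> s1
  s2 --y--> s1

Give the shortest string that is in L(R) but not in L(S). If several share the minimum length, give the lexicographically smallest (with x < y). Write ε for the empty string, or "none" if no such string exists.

yy

The string yy is accepted by R but not by S.
No shorter string lies in the difference, and yy is the lexicographically first length-2 string in L(R) \ L(S).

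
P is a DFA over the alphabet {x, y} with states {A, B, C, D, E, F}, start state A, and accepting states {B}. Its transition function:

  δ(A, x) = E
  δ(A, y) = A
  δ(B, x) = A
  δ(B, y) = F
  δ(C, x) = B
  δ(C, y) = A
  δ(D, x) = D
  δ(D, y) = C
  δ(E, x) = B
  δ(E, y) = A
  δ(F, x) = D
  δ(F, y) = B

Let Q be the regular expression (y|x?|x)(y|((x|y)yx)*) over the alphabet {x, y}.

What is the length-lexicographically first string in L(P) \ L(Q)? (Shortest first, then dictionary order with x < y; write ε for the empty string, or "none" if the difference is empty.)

The string xx is accepted by P but not by Q.
No shorter string lies in the difference, and xx is the lexicographically first length-2 string in L(P) \ L(Q).

xx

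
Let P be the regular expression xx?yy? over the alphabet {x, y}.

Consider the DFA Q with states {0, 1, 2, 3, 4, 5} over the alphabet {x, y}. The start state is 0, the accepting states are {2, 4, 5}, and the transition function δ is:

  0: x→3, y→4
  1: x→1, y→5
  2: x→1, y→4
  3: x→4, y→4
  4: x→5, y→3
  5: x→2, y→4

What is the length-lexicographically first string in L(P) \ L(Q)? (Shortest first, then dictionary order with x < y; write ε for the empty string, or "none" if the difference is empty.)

The string xxy is accepted by P but not by Q.
No shorter string lies in the difference, and xxy is the lexicographically first length-3 string in L(P) \ L(Q).

xxy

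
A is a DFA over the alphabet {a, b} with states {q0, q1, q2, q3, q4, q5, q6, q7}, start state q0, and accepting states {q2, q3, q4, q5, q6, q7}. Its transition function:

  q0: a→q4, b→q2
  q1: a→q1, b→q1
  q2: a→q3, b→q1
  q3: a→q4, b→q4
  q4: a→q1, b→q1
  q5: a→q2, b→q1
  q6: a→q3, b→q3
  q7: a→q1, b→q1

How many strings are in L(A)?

The useful subgraph on states {q0, q2, q3, q4} is acyclic, so L(A) is finite; the longest accepting path visits 4 useful states, giving maximum string length 3.
Counting accepting paths from q0 by length: 2 of length 1, 1 of length 2, 2 of length 3. Total 5.

5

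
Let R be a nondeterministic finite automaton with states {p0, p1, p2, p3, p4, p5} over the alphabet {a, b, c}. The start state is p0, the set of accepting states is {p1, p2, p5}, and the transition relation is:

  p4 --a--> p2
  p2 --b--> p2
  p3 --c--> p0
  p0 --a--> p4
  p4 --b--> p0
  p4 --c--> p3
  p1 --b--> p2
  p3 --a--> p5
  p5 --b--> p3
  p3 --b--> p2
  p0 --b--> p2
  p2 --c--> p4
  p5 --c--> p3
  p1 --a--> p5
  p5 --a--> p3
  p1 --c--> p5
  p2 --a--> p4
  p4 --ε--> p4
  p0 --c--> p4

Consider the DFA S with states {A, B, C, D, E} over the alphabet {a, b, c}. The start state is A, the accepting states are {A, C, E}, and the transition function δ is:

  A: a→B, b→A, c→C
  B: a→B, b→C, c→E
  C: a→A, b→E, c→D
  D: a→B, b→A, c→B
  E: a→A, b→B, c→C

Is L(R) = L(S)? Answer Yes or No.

No

The string aa is accepted by R but rejected by S.
So L(R) ≠ L(S).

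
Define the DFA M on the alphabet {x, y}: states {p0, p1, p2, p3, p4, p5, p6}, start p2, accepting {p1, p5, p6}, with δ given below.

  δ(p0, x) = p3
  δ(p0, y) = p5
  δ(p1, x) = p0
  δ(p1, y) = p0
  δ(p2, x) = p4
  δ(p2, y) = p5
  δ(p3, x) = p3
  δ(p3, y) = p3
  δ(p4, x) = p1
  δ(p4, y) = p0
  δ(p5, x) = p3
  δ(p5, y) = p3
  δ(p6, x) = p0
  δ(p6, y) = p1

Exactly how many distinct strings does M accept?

5

The useful subgraph on states {p0, p1, p2, p4, p5} is acyclic, so L(M) is finite; the longest accepting path visits 5 useful states, giving maximum string length 4.
Counting accepting paths from p2 by length: 1 of length 1, 1 of length 2, 1 of length 3, 2 of length 4. Total 5.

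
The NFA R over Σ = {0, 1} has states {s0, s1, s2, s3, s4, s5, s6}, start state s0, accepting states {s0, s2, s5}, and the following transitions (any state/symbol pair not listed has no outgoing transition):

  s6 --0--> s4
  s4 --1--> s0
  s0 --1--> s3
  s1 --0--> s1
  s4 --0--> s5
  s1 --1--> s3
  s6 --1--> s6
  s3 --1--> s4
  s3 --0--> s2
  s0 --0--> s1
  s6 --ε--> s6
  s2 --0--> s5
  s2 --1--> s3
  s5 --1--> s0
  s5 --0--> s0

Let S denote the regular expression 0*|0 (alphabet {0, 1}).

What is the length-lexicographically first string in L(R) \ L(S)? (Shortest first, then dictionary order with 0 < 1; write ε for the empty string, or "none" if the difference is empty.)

10

The string 10 is accepted by R but not by S.
No shorter string lies in the difference, and 10 is the lexicographically first length-2 string in L(R) \ L(S).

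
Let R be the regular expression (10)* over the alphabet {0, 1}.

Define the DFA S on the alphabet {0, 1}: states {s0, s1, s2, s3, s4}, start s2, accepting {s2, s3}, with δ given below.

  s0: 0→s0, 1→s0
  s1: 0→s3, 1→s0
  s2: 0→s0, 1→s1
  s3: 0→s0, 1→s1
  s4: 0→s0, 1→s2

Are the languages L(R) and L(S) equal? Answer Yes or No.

Converting the expression R to a DFA (subset construction, then merging equivalent states) gives the minimal DFA with states {r0, r1, r2}, start state r0, accepting states {r0} and transitions r0: 0→r1, 1→r2; r1: 0→r1, 1→r1; r2: 0→r0, 1→r1.
Exploring the product automaton R × S from the start pair (r0, s2), following both machines on each input symbol, reaches 4 state pairs: (r0, s2), (r1, s0), (r2, s1), (r0, s3).
R accepts in {r0} and S accepts in {s2, s3}. In every reachable pair the two components are either both accepting — (r0, s2), (r0, s3) — or both non-accepting, so no string is accepted by exactly one of the machines: L(R) \ L(S) and L(S) \ L(R) are both empty.
Hence every string is accepted by R iff it is accepted by S, and the two languages coincide.

Yes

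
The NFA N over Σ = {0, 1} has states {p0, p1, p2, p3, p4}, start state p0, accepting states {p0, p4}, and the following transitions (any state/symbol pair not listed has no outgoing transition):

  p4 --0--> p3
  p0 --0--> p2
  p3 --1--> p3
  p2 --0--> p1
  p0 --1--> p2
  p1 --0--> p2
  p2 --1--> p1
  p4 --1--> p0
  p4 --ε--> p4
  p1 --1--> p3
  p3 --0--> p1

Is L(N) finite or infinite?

The useful states (reachable from p0 and able to reach an accepting state) are {p0}.
Restricted to these states the transition graph has no cycle, so every accepting path has bounded length and L is finite.

finite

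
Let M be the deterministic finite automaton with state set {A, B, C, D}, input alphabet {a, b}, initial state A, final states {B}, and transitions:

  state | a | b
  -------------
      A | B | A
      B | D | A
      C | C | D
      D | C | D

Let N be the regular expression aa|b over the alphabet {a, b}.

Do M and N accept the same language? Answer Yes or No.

The string a is accepted by M but rejected by N.
So L(M) ≠ L(N).

No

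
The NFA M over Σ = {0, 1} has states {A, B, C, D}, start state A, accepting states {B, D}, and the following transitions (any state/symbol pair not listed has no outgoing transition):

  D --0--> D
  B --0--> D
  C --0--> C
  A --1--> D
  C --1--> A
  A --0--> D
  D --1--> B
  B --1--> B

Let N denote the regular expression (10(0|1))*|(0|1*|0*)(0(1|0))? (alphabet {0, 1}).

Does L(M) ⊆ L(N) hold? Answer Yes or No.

No

The string 10 is in L(M) but not in L(N).
So L(M) ⊄ L(N).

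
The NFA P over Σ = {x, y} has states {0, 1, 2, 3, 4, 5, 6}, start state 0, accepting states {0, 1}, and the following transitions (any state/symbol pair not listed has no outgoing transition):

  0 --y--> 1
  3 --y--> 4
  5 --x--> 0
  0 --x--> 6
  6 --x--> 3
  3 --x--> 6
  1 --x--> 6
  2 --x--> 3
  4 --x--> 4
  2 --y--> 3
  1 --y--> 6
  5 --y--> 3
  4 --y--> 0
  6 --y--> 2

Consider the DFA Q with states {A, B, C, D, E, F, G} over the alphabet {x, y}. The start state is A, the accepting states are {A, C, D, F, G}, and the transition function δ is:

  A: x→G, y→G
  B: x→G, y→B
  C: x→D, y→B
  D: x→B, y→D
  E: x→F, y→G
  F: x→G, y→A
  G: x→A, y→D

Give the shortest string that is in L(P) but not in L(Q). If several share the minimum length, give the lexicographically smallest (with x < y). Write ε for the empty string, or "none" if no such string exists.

The string xyxyy is accepted by P but not by Q.
No shorter string lies in the difference, and xyxyy is the lexicographically first length-5 string in L(P) \ L(Q).

xyxyy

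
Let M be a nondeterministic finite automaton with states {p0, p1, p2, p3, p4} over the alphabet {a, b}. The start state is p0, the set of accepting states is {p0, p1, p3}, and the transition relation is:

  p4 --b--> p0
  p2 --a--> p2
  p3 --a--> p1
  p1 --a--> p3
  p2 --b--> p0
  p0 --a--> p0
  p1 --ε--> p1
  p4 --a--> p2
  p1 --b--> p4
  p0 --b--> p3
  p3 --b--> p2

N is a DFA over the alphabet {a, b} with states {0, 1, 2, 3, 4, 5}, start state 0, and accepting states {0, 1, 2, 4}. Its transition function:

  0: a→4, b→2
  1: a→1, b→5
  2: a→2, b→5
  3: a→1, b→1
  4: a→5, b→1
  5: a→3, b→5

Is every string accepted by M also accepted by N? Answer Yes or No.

No

The string aa is in L(M) but not in L(N).
So L(M) ⊄ L(N).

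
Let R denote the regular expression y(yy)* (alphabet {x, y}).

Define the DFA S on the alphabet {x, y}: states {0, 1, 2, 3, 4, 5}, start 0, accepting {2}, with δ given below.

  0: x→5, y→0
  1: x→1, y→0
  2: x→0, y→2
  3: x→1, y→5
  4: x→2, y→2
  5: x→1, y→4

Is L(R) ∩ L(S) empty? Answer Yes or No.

Yes

Converting the expression R to a DFA (subset construction, then merging equivalent states) gives the minimal DFA with states {r0, r1, r2}, start state r0, accepting states {r2} and transitions r0: x→r1, y→r2; r1: x→r1, y→r1; r2: x→r1, y→r0.
Exploring the product automaton R × S from the start pair (r0, 0), following both machines on each input symbol, reaches 7 state pairs: (r0, 0), (r1, 5), (r2, 0), (r1, 1), (r1, 4), (r1, 0), (r1, 2).
R accepts in {r2} and S accepts in {2}; no reachable pair has both components accepting, so no string drives both machines to acceptance simultaneously and L(R) ∩ L(S) = ∅.
So no string is accepted by both, and the intersection is empty.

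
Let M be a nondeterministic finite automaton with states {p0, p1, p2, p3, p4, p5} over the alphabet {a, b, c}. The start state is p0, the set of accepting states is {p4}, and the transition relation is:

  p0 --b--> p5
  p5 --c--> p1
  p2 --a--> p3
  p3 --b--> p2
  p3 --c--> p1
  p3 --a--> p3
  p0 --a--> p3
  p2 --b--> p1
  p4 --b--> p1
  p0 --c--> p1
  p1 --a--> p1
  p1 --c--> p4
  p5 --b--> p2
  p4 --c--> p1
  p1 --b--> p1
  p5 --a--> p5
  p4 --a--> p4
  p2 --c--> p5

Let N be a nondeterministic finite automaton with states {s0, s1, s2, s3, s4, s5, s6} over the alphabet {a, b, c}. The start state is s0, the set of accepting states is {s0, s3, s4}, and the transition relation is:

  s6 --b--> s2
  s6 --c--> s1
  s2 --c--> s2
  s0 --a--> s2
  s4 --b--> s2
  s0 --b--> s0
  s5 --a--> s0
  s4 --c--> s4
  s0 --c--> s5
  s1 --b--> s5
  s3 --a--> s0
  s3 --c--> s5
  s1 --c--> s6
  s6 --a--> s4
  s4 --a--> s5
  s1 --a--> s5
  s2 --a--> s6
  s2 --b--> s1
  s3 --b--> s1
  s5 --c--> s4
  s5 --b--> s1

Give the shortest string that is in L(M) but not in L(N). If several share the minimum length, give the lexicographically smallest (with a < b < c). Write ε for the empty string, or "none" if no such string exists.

The string acc is accepted by M but not by N.
No shorter string lies in the difference, and acc is the lexicographically first length-3 string in L(M) \ L(N).

acc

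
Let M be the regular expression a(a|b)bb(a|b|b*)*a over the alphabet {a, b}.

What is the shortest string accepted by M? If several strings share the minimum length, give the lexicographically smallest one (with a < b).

By inspection of the expression, no string of length less than 5 matches, and aabba is the lexicographically first match of length 5.

aabba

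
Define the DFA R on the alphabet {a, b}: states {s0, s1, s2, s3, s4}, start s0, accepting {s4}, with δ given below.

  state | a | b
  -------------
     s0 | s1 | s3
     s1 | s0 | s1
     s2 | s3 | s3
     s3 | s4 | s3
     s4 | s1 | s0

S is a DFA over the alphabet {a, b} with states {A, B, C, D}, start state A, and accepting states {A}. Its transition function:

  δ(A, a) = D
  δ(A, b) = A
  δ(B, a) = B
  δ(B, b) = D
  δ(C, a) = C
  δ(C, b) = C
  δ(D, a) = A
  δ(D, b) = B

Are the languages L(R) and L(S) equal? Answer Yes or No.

No

The string ba is accepted by R but rejected by S.
So L(R) ≠ L(S).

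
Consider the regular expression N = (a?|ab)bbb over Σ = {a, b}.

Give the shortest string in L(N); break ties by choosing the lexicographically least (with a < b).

By inspection of the expression, no string of length less than 3 matches, and bbb is the lexicographically first match of length 3.

bbb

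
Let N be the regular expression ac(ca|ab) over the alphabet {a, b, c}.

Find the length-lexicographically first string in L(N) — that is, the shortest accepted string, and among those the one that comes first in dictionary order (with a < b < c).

acab

By inspection of the expression, no string of length less than 4 matches, and acab is the lexicographically first match of length 4.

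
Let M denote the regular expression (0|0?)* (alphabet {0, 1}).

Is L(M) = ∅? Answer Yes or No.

No

The empty string ε matches the expression, so it belongs to L(M).
Since L(M) contains at least one string, it is not empty.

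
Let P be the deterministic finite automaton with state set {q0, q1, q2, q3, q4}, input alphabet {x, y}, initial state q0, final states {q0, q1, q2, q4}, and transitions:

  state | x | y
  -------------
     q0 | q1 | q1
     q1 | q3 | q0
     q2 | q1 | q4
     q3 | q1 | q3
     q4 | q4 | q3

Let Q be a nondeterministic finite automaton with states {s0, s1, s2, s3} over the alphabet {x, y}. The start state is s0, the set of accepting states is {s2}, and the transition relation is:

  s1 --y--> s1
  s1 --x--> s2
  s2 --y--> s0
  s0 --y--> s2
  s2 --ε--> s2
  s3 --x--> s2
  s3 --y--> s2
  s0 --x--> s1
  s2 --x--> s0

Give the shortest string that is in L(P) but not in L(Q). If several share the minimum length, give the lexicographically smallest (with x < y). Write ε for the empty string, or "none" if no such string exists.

ε

The empty string ε is accepted by P but not by Q.
Since ε is the unique shortest string, it is the required witness.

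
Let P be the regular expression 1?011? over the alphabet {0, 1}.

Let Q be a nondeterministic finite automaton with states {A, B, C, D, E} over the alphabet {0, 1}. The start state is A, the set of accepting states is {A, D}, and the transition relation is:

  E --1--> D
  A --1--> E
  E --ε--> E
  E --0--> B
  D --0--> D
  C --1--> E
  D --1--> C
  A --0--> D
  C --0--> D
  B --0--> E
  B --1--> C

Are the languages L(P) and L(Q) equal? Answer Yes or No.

The string 01 is accepted by P but rejected by Q.
So L(P) ≠ L(Q).

No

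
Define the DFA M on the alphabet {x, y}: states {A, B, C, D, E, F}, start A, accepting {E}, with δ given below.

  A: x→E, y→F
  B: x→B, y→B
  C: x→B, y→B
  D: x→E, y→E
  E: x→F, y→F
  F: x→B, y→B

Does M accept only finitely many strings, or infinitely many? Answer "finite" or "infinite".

The useful states (reachable from A and able to reach an accepting state) are {A, E}.
Restricted to these states the transition graph has no cycle, so every accepting path has bounded length and L is finite.

finite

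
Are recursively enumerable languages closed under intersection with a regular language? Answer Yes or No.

Yes

First check the input against a DFA for the regular language; if it passes, run the recogniser for L and accept when it does.
So the recursively enumerable languages are closed under intersection with a regular language.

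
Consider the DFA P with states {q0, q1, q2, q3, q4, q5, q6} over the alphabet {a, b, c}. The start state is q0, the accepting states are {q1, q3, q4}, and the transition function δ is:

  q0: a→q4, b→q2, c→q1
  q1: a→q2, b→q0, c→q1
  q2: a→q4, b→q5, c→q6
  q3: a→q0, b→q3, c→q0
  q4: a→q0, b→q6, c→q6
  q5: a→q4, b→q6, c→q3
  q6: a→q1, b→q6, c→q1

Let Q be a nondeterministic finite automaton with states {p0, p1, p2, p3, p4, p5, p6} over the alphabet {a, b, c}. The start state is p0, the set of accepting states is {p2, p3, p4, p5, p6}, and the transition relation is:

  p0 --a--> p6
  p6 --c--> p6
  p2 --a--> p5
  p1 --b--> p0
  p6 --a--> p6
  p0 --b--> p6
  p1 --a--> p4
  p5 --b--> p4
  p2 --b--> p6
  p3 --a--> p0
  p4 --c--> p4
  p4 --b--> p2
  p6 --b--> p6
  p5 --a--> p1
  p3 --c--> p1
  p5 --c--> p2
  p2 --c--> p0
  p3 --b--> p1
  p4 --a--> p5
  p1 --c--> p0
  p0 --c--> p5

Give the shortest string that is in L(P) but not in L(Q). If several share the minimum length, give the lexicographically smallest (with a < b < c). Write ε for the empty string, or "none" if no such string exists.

ccc

The string ccc is accepted by P but not by Q.
No shorter string lies in the difference, and ccc is the lexicographically first length-3 string in L(P) \ L(Q).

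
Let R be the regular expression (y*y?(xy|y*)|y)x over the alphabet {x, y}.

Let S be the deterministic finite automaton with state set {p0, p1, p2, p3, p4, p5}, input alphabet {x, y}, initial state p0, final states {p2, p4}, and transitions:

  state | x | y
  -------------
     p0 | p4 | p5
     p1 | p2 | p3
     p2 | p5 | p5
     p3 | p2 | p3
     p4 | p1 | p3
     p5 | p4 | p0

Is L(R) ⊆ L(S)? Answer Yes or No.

Yes

Converting the expression R to a DFA (subset construction, then merging equivalent states) gives the minimal DFA with states {r0, r1, r2, r3, r4}, start state r0, accepting states {r1, r4} and transitions r0: x→r1, y→r0; r1: x→r2, y→r3; r2: x→r2, y→r2; r3: x→r4, y→r2; r4: x→r2, y→r2.
Exploring the product automaton R × S from the start pair (r0, p0), following both machines on each input symbol, reaches 11 state pairs: (r0, p0), (r1, p4), (r0, p5), (r2, p1), (r3, p3), (r2, p2), (r2, p3), (r4, p2), (r2, p5), (r2, p4), (r2, p0).
R accepts in {r1, r4} and S accepts in {p2, p4}. The reachable pairs whose R-component is accepting are (r1, p4), (r4, p2); in each of them the S-component is accepting too, so the product for L(R) \ L(S) (R-component accepting, S-component rejecting) has no reachable accepting pair and the difference is empty.
Hence every string in L(R) is also in L(S).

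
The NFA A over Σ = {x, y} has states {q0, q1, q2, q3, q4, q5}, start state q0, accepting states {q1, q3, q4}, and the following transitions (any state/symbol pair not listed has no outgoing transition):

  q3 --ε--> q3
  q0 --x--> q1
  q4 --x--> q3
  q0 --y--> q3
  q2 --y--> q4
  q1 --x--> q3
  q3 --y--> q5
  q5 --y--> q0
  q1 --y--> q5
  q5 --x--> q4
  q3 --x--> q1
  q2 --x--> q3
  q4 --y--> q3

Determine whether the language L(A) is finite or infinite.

infinite

State q1 is reachable from the start and can reach an accepting state, and it lies on the cycle q1 → q3 → q1.
Traversing that cycle any number of times yields accepted strings of unbounded length, so the language is infinite.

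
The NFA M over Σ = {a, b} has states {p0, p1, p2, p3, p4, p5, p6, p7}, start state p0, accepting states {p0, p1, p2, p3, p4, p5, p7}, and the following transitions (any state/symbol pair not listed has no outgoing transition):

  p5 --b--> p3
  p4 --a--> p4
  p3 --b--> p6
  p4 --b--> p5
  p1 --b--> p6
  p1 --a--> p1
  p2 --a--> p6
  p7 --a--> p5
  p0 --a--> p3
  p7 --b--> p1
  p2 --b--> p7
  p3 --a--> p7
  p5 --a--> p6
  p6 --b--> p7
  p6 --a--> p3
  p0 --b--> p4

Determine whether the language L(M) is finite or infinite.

infinite

State p3 is reachable from the start and can reach an accepting state, and it lies on the cycle p3 → p6 → p3.
Traversing that cycle any number of times yields accepted strings of unbounded length, so the language is infinite.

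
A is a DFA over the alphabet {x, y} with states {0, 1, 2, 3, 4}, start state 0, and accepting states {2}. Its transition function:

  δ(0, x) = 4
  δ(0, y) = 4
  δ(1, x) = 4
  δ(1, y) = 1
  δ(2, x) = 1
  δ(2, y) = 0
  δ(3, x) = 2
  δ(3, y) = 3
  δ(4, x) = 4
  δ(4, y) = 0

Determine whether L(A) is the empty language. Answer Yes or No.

Yes

The states reachable from the start state are {0, 4}.
None of the accepting states {2} is reachable, so no string is accepted and L(A) = ∅.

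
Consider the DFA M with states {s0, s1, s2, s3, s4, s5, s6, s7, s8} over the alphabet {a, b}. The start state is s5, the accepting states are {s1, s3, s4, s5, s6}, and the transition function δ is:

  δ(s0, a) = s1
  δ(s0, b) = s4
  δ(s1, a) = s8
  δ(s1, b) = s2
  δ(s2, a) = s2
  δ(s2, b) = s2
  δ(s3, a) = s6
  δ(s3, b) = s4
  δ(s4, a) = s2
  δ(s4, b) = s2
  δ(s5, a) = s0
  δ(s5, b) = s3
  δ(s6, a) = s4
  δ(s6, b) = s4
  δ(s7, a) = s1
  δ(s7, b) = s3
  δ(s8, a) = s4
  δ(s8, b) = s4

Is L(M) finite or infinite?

finite

The useful states (reachable from s5 and able to reach an accepting state) are {s0, s1, s3, s4, s5, s6, s8}.
Restricted to these states the transition graph has no cycle, so every accepting path has bounded length and L is finite.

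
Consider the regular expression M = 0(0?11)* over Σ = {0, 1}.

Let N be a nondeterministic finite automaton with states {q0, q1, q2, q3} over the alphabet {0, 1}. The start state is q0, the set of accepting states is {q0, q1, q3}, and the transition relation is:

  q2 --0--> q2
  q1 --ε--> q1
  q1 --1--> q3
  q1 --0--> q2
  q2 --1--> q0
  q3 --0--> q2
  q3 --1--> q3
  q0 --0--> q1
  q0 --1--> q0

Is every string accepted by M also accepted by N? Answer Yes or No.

Converting the expression M to a DFA (subset construction, then merging equivalent states) gives the minimal DFA with states {m0, m1, m2, m3, m4}, start state m0, accepting states {m1} and transitions m0: 0→m1, 1→m2; m1: 0→m3, 1→m4; m2: 0→m2, 1→m2; m3: 0→m2, 1→m4; m4: 0→m2, 1→m1.
Exploring the product automaton M × N from the start pair (m0, q0), following both machines on each input symbol, reaches 12 state pairs: (m0, q0), (m1, q1), (m2, q0), (m3, q2), (m4, q3), (m2, q1), (m2, q2), (m4, q0), (m1, q3), (m2, q3), (m1, q0), (m3, q1).
M accepts in {m1} and N accepts in {q0, q1, q3}. The reachable pairs whose M-component is accepting are (m1, q1), (m1, q3), (m1, q0); in each of them the N-component is accepting too, so the product for L(M) \ L(N) (M-component accepting, N-component rejecting) has no reachable accepting pair and the difference is empty.
Hence every string in L(M) is also in L(N).

Yes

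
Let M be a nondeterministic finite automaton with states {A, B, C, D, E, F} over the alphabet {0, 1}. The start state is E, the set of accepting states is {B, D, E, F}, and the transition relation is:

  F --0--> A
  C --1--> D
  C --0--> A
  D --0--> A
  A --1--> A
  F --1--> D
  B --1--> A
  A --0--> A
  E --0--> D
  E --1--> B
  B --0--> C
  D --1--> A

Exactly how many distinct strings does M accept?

4

The useful subgraph on states {B, C, D, E} is acyclic, so L(M) is finite; the longest accepting path visits 4 useful states, giving maximum string length 3.
Counting accepting paths from E by length: 1 of length 0, 2 of length 1, 1 of length 3. Total 4.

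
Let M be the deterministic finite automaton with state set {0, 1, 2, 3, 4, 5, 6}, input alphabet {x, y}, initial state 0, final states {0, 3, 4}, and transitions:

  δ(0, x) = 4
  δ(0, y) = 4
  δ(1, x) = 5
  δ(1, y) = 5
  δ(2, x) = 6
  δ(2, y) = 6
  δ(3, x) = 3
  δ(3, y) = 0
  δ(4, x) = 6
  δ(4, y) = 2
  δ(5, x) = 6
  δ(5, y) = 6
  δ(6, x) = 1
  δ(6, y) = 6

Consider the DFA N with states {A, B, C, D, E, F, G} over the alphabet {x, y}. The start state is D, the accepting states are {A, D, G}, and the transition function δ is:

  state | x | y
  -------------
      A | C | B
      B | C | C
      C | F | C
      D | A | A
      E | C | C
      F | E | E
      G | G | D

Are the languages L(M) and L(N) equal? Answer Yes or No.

Yes

Exploring the product automaton M × N from the start pair (0, D), following both machines on each input symbol, reaches 6 state pairs: (0, D), (4, A), (6, C), (2, B), (1, F), (5, E).
M accepts in {0, 3, 4} and N accepts in {A, D, G}. In every reachable pair the two components are either both accepting — (0, D), (4, A) — or both non-accepting, so no string is accepted by exactly one of the machines: L(M) \ L(N) and L(N) \ L(M) are both empty.
Hence every string is accepted by M iff it is accepted by N, and the two languages coincide.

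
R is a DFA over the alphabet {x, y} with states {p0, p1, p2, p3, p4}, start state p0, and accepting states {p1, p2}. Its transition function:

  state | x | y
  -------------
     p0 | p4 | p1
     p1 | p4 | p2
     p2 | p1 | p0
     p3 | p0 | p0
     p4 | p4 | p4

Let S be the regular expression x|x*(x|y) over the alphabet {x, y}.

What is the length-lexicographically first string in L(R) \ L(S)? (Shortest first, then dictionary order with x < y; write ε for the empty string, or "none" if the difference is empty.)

The string yy is accepted by R but not by S.
No shorter string lies in the difference, and yy is the lexicographically first length-2 string in L(R) \ L(S).

yy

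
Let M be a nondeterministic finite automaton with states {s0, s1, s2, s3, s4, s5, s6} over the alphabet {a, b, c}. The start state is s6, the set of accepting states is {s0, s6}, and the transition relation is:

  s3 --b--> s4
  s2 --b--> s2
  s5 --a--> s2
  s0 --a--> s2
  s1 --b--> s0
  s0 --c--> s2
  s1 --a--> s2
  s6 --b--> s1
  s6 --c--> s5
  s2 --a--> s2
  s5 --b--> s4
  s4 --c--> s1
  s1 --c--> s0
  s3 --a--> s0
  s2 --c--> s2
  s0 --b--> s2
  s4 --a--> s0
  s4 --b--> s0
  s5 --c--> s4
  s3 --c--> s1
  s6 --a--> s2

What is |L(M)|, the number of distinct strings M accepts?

11

The useful subgraph on states {s0, s1, s4, s5, s6} is acyclic, so L(M) is finite; the longest accepting path visits 5 useful states, giving maximum string length 4.
Counting accepting paths from s6 by length: 1 of length 0, 2 of length 2, 4 of length 3, 4 of length 4. Total 11.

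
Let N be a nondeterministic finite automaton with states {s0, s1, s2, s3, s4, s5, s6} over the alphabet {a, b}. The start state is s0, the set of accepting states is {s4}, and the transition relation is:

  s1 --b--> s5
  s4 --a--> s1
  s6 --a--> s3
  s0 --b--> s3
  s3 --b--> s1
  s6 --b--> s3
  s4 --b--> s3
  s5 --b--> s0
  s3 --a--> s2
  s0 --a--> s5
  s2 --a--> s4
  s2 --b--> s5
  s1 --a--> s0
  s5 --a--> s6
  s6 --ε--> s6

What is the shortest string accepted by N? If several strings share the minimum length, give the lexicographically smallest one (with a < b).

baa

A breadth-first search from s0 reaches an accepting state first via the path s0 → s3 → s2 → s4 on input baa.
No string of length < 3 is accepted (BFS exhausts all shorter strings without reaching an accepting state), and baa is the lexicographically least accepting string of length 3.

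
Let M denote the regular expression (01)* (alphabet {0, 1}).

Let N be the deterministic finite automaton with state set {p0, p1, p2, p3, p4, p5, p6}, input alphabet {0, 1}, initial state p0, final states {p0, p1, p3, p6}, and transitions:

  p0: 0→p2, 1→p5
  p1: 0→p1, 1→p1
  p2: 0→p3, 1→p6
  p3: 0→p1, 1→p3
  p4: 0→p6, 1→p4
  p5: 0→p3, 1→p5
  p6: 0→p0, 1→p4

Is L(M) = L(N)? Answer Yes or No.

The string 0101 is accepted by M but rejected by N.
So L(M) ≠ L(N).

No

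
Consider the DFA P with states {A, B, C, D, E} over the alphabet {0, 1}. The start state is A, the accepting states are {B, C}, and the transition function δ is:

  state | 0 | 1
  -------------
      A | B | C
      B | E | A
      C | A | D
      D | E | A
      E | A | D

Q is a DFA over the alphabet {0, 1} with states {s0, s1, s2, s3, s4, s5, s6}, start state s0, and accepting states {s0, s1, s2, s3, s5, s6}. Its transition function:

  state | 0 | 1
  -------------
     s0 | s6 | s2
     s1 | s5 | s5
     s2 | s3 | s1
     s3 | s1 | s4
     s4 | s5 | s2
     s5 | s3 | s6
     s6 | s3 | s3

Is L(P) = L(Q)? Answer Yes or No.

No

The string 011 is accepted by P but rejected by Q.
So L(P) ≠ L(Q).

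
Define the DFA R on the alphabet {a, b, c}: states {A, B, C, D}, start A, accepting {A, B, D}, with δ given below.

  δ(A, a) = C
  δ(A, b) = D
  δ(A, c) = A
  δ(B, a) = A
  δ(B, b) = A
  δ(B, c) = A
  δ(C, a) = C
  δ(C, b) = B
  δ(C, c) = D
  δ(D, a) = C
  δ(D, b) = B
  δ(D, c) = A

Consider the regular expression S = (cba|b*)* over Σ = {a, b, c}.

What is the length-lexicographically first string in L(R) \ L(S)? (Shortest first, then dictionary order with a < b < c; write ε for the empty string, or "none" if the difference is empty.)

c

The string c is accepted by R but not by S.
No shorter string lies in the difference, and c is the lexicographically first length-1 string in L(R) \ L(S).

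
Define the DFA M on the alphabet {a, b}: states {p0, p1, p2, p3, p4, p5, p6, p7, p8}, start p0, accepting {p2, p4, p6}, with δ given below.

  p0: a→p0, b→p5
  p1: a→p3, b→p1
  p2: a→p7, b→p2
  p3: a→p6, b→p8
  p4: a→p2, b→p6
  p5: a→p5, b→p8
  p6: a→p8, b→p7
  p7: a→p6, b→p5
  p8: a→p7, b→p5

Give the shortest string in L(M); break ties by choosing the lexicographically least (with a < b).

bbaa

A breadth-first search from p0 reaches an accepting state first via the path p0 → p5 → p8 → p7 → p6 on input bbaa.
No string of length < 4 is accepted (BFS exhausts all shorter strings without reaching an accepting state), and bbaa is the lexicographically least accepting string of length 4.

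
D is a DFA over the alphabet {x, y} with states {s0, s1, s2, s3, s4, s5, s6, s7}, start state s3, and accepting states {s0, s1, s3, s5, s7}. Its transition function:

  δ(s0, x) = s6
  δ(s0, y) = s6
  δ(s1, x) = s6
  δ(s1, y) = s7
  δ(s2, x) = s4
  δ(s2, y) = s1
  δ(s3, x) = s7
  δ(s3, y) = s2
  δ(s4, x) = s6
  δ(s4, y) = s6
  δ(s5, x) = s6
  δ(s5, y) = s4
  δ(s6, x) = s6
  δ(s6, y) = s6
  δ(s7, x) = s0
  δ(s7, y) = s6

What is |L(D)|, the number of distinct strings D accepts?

6

The useful subgraph on states {s0, s1, s2, s3, s7} is acyclic, so L(D) is finite; the longest accepting path visits 5 useful states, giving maximum string length 4.
Counting accepting paths from s3 by length: 1 of length 0, 1 of length 1, 2 of length 2, 1 of length 3, 1 of length 4. Total 6.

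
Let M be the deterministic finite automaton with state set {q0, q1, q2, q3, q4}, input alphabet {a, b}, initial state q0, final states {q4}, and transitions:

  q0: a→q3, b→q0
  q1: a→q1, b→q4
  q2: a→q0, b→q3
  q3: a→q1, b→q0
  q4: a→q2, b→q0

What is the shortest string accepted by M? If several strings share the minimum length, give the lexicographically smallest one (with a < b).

A breadth-first search from q0 reaches an accepting state first via the path q0 → q3 → q1 → q4 on input aab.
No string of length < 3 is accepted (BFS exhausts all shorter strings without reaching an accepting state), and aab is the lexicographically least accepting string of length 3.

aab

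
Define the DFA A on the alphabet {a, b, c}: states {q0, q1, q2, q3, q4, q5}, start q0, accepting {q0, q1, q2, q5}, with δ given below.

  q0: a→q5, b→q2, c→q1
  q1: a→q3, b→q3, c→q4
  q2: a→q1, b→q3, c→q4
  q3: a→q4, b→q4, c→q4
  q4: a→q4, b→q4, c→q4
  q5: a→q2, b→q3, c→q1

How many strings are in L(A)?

The useful subgraph on states {q0, q1, q2, q5} is acyclic, so L(A) is finite; the longest accepting path visits 4 useful states, giving maximum string length 3.
Counting accepting paths from q0 by length: 1 of length 0, 3 of length 1, 3 of length 2, 1 of length 3. Total 8.

8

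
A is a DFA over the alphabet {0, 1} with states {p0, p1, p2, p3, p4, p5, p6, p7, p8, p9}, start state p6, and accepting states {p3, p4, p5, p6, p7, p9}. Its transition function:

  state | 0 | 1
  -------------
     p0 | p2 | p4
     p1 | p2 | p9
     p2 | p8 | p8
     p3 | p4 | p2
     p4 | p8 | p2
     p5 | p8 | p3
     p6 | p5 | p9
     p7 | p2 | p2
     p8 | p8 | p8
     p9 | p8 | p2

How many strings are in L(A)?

5

The useful subgraph on states {p3, p4, p5, p6, p9} is acyclic, so L(A) is finite; the longest accepting path visits 4 useful states, giving maximum string length 3.
Counting accepting paths from p6 by length: 1 of length 0, 2 of length 1, 1 of length 2, 1 of length 3. Total 5.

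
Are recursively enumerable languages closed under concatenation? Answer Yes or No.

Yes

Dovetail over all split points of the input and all step bounds t = 1, 2, …, simulating the recogniser for L₁ on the prefix and the recogniser for L₂ on the suffix for t steps; accept if for some split both accept.
So the recursively enumerable languages are closed under concatenation.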